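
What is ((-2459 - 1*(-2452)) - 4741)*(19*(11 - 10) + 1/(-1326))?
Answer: -59808182/663 ≈ -90208.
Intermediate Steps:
((-2459 - 1*(-2452)) - 4741)*(19*(11 - 10) + 1/(-1326)) = ((-2459 + 2452) - 4741)*(19*1 - 1/1326) = (-7 - 4741)*(19 - 1/1326) = -4748*25193/1326 = -59808182/663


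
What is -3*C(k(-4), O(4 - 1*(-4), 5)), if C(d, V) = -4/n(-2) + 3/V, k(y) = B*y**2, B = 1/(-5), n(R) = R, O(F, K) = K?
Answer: -39/5 ≈ -7.8000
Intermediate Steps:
B = -1/5 ≈ -0.20000
k(y) = -y**2/5
C(d, V) = 2 + 3/V (C(d, V) = -4/(-2) + 3/V = -4*(-1/2) + 3/V = 2 + 3/V)
-3*C(k(-4), O(4 - 1*(-4), 5)) = -3*(2 + 3/5) = -3*13/5 = -39/5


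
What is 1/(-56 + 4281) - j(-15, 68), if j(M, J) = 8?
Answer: -33799/4225 ≈ -7.9998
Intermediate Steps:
1/(-56 + 4281) - j(-15, 68) = 1/(-56 + 4281) - 1*8 = 1/4225 - 8 = -33799/4225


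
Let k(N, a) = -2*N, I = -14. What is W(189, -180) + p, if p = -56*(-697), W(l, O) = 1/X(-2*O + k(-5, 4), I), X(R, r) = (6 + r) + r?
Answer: 858703/22 ≈ 39032.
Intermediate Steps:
X(R, r) = 6 + 2*r
W(l, O) = -1/22 (W(l, O) = 1/(6 + 2*(-14)) = 1/(6 - 28) = 1/(-22) = -1/22)
p = 39032
W(189, -180) + p = -1/22 + 39032 = 858703/22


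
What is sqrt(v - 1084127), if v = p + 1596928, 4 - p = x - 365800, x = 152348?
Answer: 17*sqrt(2513) ≈ 852.21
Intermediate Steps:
p = 213456 (p = 4 - (152348 - 365800) = 4 - 1*(-213452) = 4 + 213452 = 213456)
v = 1810384 (v = 213456 + 1596928 = 1810384)
sqrt(v - 1084127) = sqrt(1810384 - 1084127) = sqrt(726257) = 17*sqrt(2513)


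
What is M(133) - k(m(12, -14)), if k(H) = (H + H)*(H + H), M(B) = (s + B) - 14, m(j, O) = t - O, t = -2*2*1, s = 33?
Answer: -248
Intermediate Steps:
t = -4 (t = -4*1 = -4)
m(j, O) = -4 - O
M(B) = 19 + B (M(B) = (33 + B) - 14 = 19 + B)
k(H) = 4*H² (k(H) = (2*H)*(2*H) = 4*H²)
M(133) - k(m(12, -14)) = (19 + 133) - 4*(-4 - 1*(-14))² = 152 - 4*(-4 + 14)² = 152 - 4*10² = 152 - 4*100 = 152 - 1*400 = 152 - 400 = -248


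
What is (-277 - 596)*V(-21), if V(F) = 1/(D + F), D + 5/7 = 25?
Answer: -6111/23 ≈ -265.70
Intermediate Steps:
D = 170/7 (D = -5/7 + 25 = 170/7 ≈ 24.286)
V(F) = 1/(170/7 + F)
(-277 - 596)*V(-21) = (-277 - 596)*(7/(170 + 7*(-21))) = -6111/(170 - 147) = -6111/23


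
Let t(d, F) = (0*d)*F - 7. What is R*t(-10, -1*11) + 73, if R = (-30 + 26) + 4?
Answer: 73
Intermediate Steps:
t(d, F) = -7 (t(d, F) = 0*F - 7 = 0 - 7 = -7)
R = 0 (R = -4 + 4 = 0)
R*t(-10, -1*11) + 73 = 0*(-7) + 73 = 0 + 73 = 73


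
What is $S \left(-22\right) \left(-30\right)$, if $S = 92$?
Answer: $60720$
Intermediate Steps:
$S \left(-22\right) \left(-30\right) = 92 \left(-22\right) \left(-30\right) = \left(-2024\right) \left(-30\right) = 60720$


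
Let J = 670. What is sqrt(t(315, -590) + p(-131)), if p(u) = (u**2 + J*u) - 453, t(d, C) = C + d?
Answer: I*sqrt(71337) ≈ 267.09*I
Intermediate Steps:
p(u) = -453 + u**2 + 670*u (p(u) = (u**2 + 670*u) - 453 = -453 + u**2 + 670*u)
sqrt(t(315, -590) + p(-131)) = sqrt((-590 + 315) + (-453 + (-131)**2 + 670*(-131))) = sqrt(-275 + (-453 + 17161 - 87770)) = sqrt(-275 - 71062) = sqrt(-71337) = I*sqrt(71337)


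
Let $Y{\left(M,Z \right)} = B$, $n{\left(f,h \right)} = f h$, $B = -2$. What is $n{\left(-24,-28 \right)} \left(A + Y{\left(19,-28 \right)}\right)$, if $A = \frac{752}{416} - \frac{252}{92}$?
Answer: $- \frac{589008}{299} \approx -1969.9$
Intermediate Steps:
$Y{\left(M,Z \right)} = -2$
$A = - \frac{557}{598}$ ($A = 752 \cdot \frac{1}{416} - \frac{63}{23} = \frac{47}{26} - \frac{63}{23} = - \frac{557}{598} \approx -0.93144$)
$n{\left(-24,-28 \right)} \left(A + Y{\left(19,-28 \right)}\right) = \left(-24\right) \left(-28\right) \left(- \frac{557}{598} - 2\right) = 672 \left(- \frac{1753}{598}\right) = - \frac{589008}{299}$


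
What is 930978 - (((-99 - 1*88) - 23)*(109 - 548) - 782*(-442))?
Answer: 493144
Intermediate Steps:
930978 - (((-99 - 1*88) - 23)*(109 - 548) - 782*(-442)) = 930978 - (((-99 - 88) - 23)*(-439) + 345644) = 930978 - ((-187 - 23)*(-439) + 345644) = 930978 - (-210*(-439) + 345644) = 930978 - (92190 + 345644) = 930978 - 1*437834 = 930978 - 437834 = 493144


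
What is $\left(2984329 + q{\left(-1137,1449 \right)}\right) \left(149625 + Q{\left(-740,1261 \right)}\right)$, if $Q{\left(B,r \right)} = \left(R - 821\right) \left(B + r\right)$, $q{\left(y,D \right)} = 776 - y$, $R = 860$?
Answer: $507493910448$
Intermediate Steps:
$Q{\left(B,r \right)} = 39 B + 39 r$ ($Q{\left(B,r \right)} = \left(860 - 821\right) \left(B + r\right) = 39 \left(B + r\right) = 39 B + 39 r$)
$\left(2984329 + q{\left(-1137,1449 \right)}\right) \left(149625 + Q{\left(-740,1261 \right)}\right) = \left(2984329 + \left(776 - -1137\right)\right) \left(149625 + \left(39 \left(-740\right) + 39 \cdot 1261\right)\right) = \left(2984329 + \left(776 + 1137\right)\right) \left(149625 + \left(-28860 + 49179\right)\right) = \left(2984329 + 1913\right) \left(149625 + 20319\right) = 2986242 \cdot 169944 = 507493910448$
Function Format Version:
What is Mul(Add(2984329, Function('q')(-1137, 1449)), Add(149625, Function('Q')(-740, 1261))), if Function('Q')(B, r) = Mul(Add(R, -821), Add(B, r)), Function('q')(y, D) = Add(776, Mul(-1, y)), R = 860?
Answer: 507493910448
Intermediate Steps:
Function('Q')(B, r) = Add(Mul(39, B), Mul(39, r)) (Function('Q')(B, r) = Mul(Add(860, -821), Add(B, r)) = Mul(39, Add(B, r)) = Add(Mul(39, B), Mul(39, r)))
Mul(Add(2984329, Function('q')(-1137, 1449)), Add(149625, Function('Q')(-740, 1261))) = Mul(Add(2984329, Add(776, Mul(-1, -1137))), Add(149625, Add(Mul(39, -740), Mul(39, 1261)))) = Mul(Add(2984329, Add(776, 1137)), Add(149625, Add(-28860, 49179))) = Mul(Add(2984329, 1913), Add(149625, 20319)) = Mul(2986242, 169944) = 507493910448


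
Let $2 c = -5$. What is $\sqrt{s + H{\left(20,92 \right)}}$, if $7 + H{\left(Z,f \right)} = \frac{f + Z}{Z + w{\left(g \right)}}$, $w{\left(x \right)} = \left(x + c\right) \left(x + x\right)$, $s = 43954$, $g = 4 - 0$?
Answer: $\frac{\sqrt{175802}}{2} \approx 209.64$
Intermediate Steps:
$c = - \frac{5}{2}$ ($c = \frac{1}{2} \left(-5\right) = - \frac{5}{2} \approx -2.5$)
$g = 4$ ($g = 4 + 0 = 4$)
$w{\left(x \right)} = 2 x \left(- \frac{5}{2} + x\right)$ ($w{\left(x \right)} = \left(x - \frac{5}{2}\right) \left(x + x\right) = \left(- \frac{5}{2} + x\right) 2 x = 2 x \left(- \frac{5}{2} + x\right)$)
$H{\left(Z,f \right)} = -7 + \frac{Z + f}{12 + Z}$ ($H{\left(Z,f \right)} = -7 + \frac{f + Z}{Z + 4 \left(-5 + 2 \cdot 4\right)} = -7 + \frac{Z + f}{Z + 4 \left(-5 + 8\right)} = -7 + \frac{Z + f}{Z + 4 \cdot 3} = -7 + \frac{Z + f}{Z + 12} = -7 + \frac{Z + f}{12 + Z}$)
$\sqrt{s + H{\left(20,92 \right)}} = \sqrt{43954 + \frac{-84 + 92 - 120}{12 + 20}} = \sqrt{43954 + \frac{-84 + 92 - 120}{32}} = \sqrt{43954 + \frac{1}{32} \left(-112\right)} = \sqrt{43954 - \frac{7}{2}} = \sqrt{\frac{87901}{2}} = \frac{\sqrt{175802}}{2}$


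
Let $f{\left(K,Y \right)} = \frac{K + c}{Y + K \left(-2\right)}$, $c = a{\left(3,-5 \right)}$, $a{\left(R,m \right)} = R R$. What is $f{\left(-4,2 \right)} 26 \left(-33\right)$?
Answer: $-429$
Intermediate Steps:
$a{\left(R,m \right)} = R^{2}$
$c = 9$ ($c = 3^{2} = 9$)
$f{\left(K,Y \right)} = \frac{9 + K}{Y - 2 K}$ ($f{\left(K,Y \right)} = \frac{K + 9}{Y + K \left(-2\right)} = \frac{9 + K}{Y - 2 K}$)
$f{\left(-4,2 \right)} 26 \left(-33\right) = \frac{-9 - -4}{\left(-1\right) 2 + 2 \left(-4\right)} 26 \left(-33\right) = \frac{-9 + 4}{-2 - 8} \cdot 26 \left(-33\right) = \frac{1}{-10} \left(-5\right) 26 \left(-33\right) = \left(- \frac{1}{10}\right) \left(-5\right) 26 \left(-33\right) = \frac{1}{2} \cdot 26 \left(-33\right) = 13 \left(-33\right) = -429$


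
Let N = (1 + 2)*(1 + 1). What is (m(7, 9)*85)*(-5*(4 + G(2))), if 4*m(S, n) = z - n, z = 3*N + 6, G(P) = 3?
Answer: -44625/4 ≈ -11156.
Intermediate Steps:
N = 6 (N = 3*2 = 6)
z = 24 (z = 3*6 + 6 = 18 + 6 = 24)
m(S, n) = 6 - n/4 (m(S, n) = (24 - n)/4 = 6 - n/4)
(m(7, 9)*85)*(-5*(4 + G(2))) = ((6 - ¼*9)*85)*(-5*(4 + 3)) = ((6 - 9/4)*85)*(-5*7) = ((15/4)*85)*(-35) = (1275/4)*(-35) = -44625/4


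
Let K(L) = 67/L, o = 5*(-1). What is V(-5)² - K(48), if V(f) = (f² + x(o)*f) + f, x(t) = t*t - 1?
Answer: 479933/48 ≈ 9998.6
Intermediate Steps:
o = -5
x(t) = -1 + t² (x(t) = t² - 1 = -1 + t²)
V(f) = f² + 25*f (V(f) = (f² + (-1 + (-5)²)*f) + f = (f² + (-1 + 25)*f) + f = (f² + 24*f) + f = f² + 25*f)
V(-5)² - K(48) = (-5*(25 - 5))² - 67/48 = (-5*20)² - 67/48 = (-100)² - 1*67/48 = 10000 - 67/48 = 479933/48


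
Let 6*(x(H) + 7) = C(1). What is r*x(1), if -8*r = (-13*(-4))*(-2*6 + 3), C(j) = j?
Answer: -1599/4 ≈ -399.75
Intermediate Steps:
x(H) = -41/6 (x(H) = -7 + (1/6)*1 = -7 + 1/6 = -41/6)
r = 117/2 (r = -(-13*(-4))*(-2*6 + 3)/8 = -13*(-12 + 3)/2 = -13*(-9)/2 = -1/8*(-468) = 117/2 ≈ 58.500)
r*x(1) = (117/2)*(-41/6) = -1599/4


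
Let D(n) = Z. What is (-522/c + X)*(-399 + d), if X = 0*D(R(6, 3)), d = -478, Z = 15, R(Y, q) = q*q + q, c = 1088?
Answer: 228897/544 ≈ 420.77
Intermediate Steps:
R(Y, q) = q + q² (R(Y, q) = q² + q = q + q²)
D(n) = 15
X = 0 (X = 0*15 = 0)
(-522/c + X)*(-399 + d) = (-522/1088 + 0)*(-399 - 478) = (-522*1/1088 + 0)*(-877) = (-261/544 + 0)*(-877) = -261/544*(-877) = 228897/544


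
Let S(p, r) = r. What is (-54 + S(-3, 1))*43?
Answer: -2279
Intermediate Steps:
(-54 + S(-3, 1))*43 = (-54 + 1)*43 = -53*43 = -2279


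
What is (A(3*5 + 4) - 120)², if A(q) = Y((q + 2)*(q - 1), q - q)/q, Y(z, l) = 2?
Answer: 5189284/361 ≈ 14375.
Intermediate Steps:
A(q) = 2/q
(A(3*5 + 4) - 120)² = (2/(3*5 + 4) - 120)² = (2/(15 + 4) - 120)² = (2/19 - 120)² = (-2278/19)² = 5189284/361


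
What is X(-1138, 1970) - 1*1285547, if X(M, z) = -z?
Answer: -1287517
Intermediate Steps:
X(-1138, 1970) - 1*1285547 = -1*1970 - 1*1285547 = -1970 - 1285547 = -1287517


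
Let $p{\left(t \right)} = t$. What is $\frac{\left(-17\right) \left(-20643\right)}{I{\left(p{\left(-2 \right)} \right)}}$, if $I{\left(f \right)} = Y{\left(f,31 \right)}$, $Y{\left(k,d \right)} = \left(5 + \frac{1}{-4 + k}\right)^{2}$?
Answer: $\frac{12633516}{841} \approx 15022.0$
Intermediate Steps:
$I{\left(f \right)} = \frac{\left(-19 + 5 f\right)^{2}}{\left(-4 + f\right)^{2}}$
$\frac{\left(-17\right) \left(-20643\right)}{I{\left(p{\left(-2 \right)} \right)}} = \frac{\left(-17\right) \left(-20643\right)}{\left(-19 + 5 \left(-2\right)\right)^{2} \frac{1}{\left(-4 - 2\right)^{2}}} = \frac{350931}{\left(-19 - 10\right)^{2} \cdot \frac{1}{36}} = \frac{350931}{\left(-29\right)^{2} \cdot \frac{1}{36}} = \frac{350931}{841 \cdot \frac{1}{36}} = \frac{350931}{\frac{841}{36}} = 350931 \cdot \frac{36}{841} = \frac{12633516}{841}$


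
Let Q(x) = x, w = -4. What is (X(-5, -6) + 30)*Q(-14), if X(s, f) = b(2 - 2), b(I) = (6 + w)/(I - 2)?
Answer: -406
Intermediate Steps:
b(I) = 2/(-2 + I) (b(I) = (6 - 4)/(I - 2) = 2/(-2 + I))
X(s, f) = -1 (X(s, f) = 2/(-2 + (2 - 2)) = 2/(-2 + 0) = 2/(-2) = 2*(-½) = -1)
(X(-5, -6) + 30)*Q(-14) = (-1 + 30)*(-14) = 29*(-14) = -406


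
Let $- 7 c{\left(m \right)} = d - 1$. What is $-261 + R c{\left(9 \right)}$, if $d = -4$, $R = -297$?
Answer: $- \frac{3312}{7} \approx -473.14$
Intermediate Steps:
$c{\left(m \right)} = \frac{5}{7}$ ($c{\left(m \right)} = - \frac{-4 - 1}{7} = \left(- \frac{1}{7}\right) \left(-5\right) = \frac{5}{7}$)
$-261 + R c{\left(9 \right)} = -261 - \frac{1485}{7} = - \frac{3312}{7}$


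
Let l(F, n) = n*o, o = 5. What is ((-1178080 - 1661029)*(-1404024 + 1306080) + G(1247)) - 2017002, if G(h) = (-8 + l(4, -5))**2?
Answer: 278071675983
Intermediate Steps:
l(F, n) = 5*n (l(F, n) = n*5 = 5*n)
G(h) = 1089 (G(h) = (-8 + 5*(-5))**2 = (-8 - 25)**2 = (-33)**2 = 1089)
((-1178080 - 1661029)*(-1404024 + 1306080) + G(1247)) - 2017002 = ((-1178080 - 1661029)*(-1404024 + 1306080) + 1089) - 2017002 = (-2839109*(-97944) + 1089) - 2017002 = (278073691896 + 1089) - 2017002 = 278073692985 - 2017002 = 278071675983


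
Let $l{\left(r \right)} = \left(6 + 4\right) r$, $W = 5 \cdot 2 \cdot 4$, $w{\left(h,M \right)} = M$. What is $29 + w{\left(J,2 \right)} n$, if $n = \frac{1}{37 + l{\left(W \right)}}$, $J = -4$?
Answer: $\frac{12675}{437} \approx 29.005$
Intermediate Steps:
$W = 40$ ($W = 10 \cdot 4 = 40$)
$l{\left(r \right)} = 10 r$
$n = \frac{1}{437}$ ($n = \frac{1}{37 + 10 \cdot 40} = \frac{1}{37 + 400} = \frac{1}{437} \approx 0.0022883$)
$29 + w{\left(J,2 \right)} n = 29 + 2 \cdot \frac{1}{437} = 29 + \frac{2}{437} = \frac{12675}{437}$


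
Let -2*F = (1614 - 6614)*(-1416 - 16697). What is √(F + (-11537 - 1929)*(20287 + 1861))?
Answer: 2*I*√85881867 ≈ 18535.0*I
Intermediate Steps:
F = -45282500 (F = -(1614 - 6614)*(-1416 - 16697)/2 = -(-2500)*(-18113) = -½*90565000 = -45282500)
√(F + (-11537 - 1929)*(20287 + 1861)) = √(-45282500 + (-11537 - 1929)*(20287 + 1861)) = √(-45282500 - 13466*22148) = √(-45282500 - 298244968) = √(-343527468) = 2*I*√85881867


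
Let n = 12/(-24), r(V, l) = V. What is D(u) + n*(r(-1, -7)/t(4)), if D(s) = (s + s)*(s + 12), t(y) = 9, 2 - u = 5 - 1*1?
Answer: -719/18 ≈ -39.944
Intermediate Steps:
u = -2 (u = 2 - (5 - 1*1) = 2 - (5 - 1) = 2 - 1*4 = 2 - 4 = -2)
n = -½ (n = 12*(-1/24) = -½ ≈ -0.50000)
D(s) = 2*s*(12 + s) (D(s) = (2*s)*(12 + s) = 2*s*(12 + s))
D(u) + n*(r(-1, -7)/t(4)) = 2*(-2)*(12 - 2) - (-1)/(2*9) = 2*(-2)*10 - (-1)/(2*9) = -40 - ½*(-⅑) = -40 + 1/18 = -719/18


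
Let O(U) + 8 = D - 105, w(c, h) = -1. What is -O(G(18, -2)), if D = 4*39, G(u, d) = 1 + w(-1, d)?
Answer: -43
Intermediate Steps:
G(u, d) = 0 (G(u, d) = 1 - 1 = 0)
D = 156
O(U) = 43 (O(U) = -8 + (156 - 105) = -8 + 51 = 43)
-O(G(18, -2)) = -1*43 = -43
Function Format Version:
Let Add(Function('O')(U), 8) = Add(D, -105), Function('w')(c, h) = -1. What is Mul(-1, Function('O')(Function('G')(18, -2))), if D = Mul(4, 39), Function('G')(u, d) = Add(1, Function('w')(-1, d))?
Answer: -43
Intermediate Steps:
Function('G')(u, d) = 0 (Function('G')(u, d) = Add(1, -1) = 0)
D = 156
Function('O')(U) = 43 (Function('O')(U) = Add(-8, Add(156, -105)) = Add(-8, 51) = 43)
Mul(-1, Function('O')(Function('G')(18, -2))) = Mul(-1, 43) = -43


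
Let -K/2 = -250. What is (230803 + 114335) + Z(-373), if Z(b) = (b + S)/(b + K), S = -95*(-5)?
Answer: 43832628/127 ≈ 3.4514e+5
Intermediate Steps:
K = 500 (K = -2*(-250) = 500)
S = 475
Z(b) = (475 + b)/(500 + b) (Z(b) = (b + 475)/(b + 500) = (475 + b)/(500 + b))
(230803 + 114335) + Z(-373) = (230803 + 114335) + (475 - 373)/(500 - 373) = 345138 + 102/127 = 43832628/127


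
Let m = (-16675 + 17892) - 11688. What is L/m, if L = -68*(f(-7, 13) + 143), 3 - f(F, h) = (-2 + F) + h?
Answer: 9656/10471 ≈ 0.92217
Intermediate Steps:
f(F, h) = 5 - F - h (f(F, h) = 3 - ((-2 + F) + h) = 3 - (-2 + F + h) = 3 + (2 - F - h) = 5 - F - h)
L = -9656 (L = -68*((5 - 1*(-7) - 1*13) + 143) = -68*((5 + 7 - 13) + 143) = -68*(-1 + 143) = -68*142 = -9656)
m = -10471 (m = 1217 - 11688 = -10471)
L/m = -9656/(-10471) = -9656*(-1/10471) = 9656/10471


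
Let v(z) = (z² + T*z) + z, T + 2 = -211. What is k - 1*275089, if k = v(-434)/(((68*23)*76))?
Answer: -25307971/92 ≈ -2.7509e+5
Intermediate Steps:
T = -213 (T = -2 - 211 = -213)
v(z) = z² - 212*z (v(z) = (z² - 213*z) + z = z² - 212*z)
k = 217/92 (k = (-434*(-212 - 434))/(((68*23)*76)) = (-434*(-646))/((1564*76)) = 280364/118864 = 280364*(1/118864) = 217/92 ≈ 2.3587)
k - 1*275089 = 217/92 - 1*275089 = 217/92 - 275089 = -25307971/92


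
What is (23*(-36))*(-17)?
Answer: 14076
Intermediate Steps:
(23*(-36))*(-17) = -828*(-17) = 14076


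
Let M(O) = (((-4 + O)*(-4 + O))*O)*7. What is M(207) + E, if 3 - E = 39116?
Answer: 59672728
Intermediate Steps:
E = -39113 (E = 3 - 1*39116 = 3 - 39116 = -39113)
M(O) = 7*O*(-4 + O)² (M(O) = ((-4 + O)²*O)*7 = (O*(-4 + O)²)*7 = 7*O*(-4 + O)²)
M(207) + E = 7*207*(-4 + 207)² - 39113 = 7*207*203² - 39113 = 7*207*41209 - 39113 = 59711841 - 39113 = 59672728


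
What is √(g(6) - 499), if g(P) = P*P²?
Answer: I*√283 ≈ 16.823*I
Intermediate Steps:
g(P) = P³
√(g(6) - 499) = √(6³ - 499) = √(216 - 499) = √(-283) = I*√283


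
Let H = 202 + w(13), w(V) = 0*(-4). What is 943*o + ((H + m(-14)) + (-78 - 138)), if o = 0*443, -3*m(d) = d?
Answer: -28/3 ≈ -9.3333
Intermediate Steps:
m(d) = -d/3
w(V) = 0
H = 202 (H = 202 + 0 = 202)
o = 0
943*o + ((H + m(-14)) + (-78 - 138)) = 943*0 + ((202 - 1/3*(-14)) + (-78 - 138)) = 0 + ((202 + 14/3) - 216) = 0 + (620/3 - 216) = 0 - 28/3 = -28/3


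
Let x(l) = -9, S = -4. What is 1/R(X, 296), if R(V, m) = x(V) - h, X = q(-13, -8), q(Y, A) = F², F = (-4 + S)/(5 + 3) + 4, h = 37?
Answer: -1/46 ≈ -0.021739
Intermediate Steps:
F = 3 (F = (-4 - 4)/(5 + 3) + 4 = -8/8 + 4 = -8*⅛ + 4 = -1 + 4 = 3)
q(Y, A) = 9 (q(Y, A) = 3² = 9)
X = 9
R(V, m) = -46 (R(V, m) = -9 - 1*37 = -9 - 37 = -46)
1/R(X, 296) = 1/(-46) = -1/46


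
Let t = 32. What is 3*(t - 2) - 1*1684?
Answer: -1594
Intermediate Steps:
3*(t - 2) - 1*1684 = 3*(32 - 2) - 1*1684 = 3*30 - 1684 = 90 - 1684 = -1594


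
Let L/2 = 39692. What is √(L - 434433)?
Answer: I*√355049 ≈ 595.86*I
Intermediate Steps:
L = 79384 (L = 2*39692 = 79384)
√(L - 434433) = √(79384 - 434433) = √(-355049) = I*√355049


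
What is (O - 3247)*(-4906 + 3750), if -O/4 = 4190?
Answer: 23128092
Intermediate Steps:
O = -16760 (O = -4*4190 = -16760)
(O - 3247)*(-4906 + 3750) = (-16760 - 3247)*(-4906 + 3750) = -20007*(-1156) = 23128092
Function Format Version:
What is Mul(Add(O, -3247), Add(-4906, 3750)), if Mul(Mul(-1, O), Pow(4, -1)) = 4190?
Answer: 23128092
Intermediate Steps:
O = -16760 (O = Mul(-4, 4190) = -16760)
Mul(Add(O, -3247), Add(-4906, 3750)) = Mul(Add(-16760, -3247), Add(-4906, 3750)) = Mul(-20007, -1156) = 23128092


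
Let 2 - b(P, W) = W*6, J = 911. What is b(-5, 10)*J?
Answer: -52838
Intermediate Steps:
b(P, W) = 2 - 6*W (b(P, W) = 2 - W*6 = 2 - 6*W)
b(-5, 10)*J = (2 - 6*10)*911 = (2 - 60)*911 = -58*911 = -52838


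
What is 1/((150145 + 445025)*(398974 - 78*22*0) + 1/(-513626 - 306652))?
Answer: 820278/194781044720451239 ≈ 4.2113e-12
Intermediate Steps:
1/((150145 + 445025)*(398974 - 78*22*0) + 1/(-513626 - 306652)) = 1/(595170*(398974 - 1716*0) + 1/(-820278)) = 1/(595170*(398974 + 0) - 1/820278) = 1/(595170*398974 - 1/820278) = 1/(237457355580 - 1/820278) = 1/(194781044720451239/820278) = 820278/194781044720451239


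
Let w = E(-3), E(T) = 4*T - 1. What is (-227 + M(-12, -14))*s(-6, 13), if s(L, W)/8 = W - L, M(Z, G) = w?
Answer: -36480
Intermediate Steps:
E(T) = -1 + 4*T
w = -13 (w = -1 + 4*(-3) = -1 - 12 = -13)
M(Z, G) = -13
s(L, W) = -8*L + 8*W (s(L, W) = 8*(W - L) = -8*L + 8*W)
(-227 + M(-12, -14))*s(-6, 13) = (-227 - 13)*(-8*(-6) + 8*13) = -240*(48 + 104) = -240*152 = -36480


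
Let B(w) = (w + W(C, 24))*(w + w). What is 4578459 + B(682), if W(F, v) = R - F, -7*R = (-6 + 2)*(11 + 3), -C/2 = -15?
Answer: 5478699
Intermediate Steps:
C = 30 (C = -2*(-15) = 30)
R = 8 (R = -(-6 + 2)*(11 + 3)/7 = -(-4)*14/7 = -⅐*(-56) = 8)
W(F, v) = 8 - F
B(w) = 2*w*(-22 + w) (B(w) = (w + (8 - 1*30))*(w + w) = (w + (8 - 30))*(2*w) = (w - 22)*(2*w) = (-22 + w)*(2*w) = 2*w*(-22 + w))
4578459 + B(682) = 4578459 + 2*682*(-22 + 682) = 4578459 + 2*682*660 = 4578459 + 900240 = 5478699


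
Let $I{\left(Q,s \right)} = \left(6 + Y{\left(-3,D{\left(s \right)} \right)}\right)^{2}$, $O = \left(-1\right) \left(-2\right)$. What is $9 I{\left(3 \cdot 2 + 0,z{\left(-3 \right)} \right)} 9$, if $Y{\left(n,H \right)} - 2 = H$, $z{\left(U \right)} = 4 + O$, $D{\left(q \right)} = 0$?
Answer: $5184$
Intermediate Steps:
$O = 2$
$z{\left(U \right)} = 6$ ($z{\left(U \right)} = 4 + 2 = 6$)
$Y{\left(n,H \right)} = 2 + H$
$I{\left(Q,s \right)} = 64$ ($I{\left(Q,s \right)} = \left(6 + \left(2 + 0\right)\right)^{2} = \left(6 + 2\right)^{2} = 8^{2} = 64$)
$9 I{\left(3 \cdot 2 + 0,z{\left(-3 \right)} \right)} 9 = 9 \cdot 64 \cdot 9 = 576 \cdot 9 = 5184$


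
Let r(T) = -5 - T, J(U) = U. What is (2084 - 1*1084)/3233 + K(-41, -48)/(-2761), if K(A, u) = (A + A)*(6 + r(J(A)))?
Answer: 13895452/8926313 ≈ 1.5567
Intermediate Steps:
K(A, u) = 2*A*(1 - A) (K(A, u) = (A + A)*(6 + (-5 - A)) = (2*A)*(1 - A) = 2*A*(1 - A))
(2084 - 1*1084)/3233 + K(-41, -48)/(-2761) = (2084 - 1*1084)/3233 + (2*(-41)*(1 - 1*(-41)))/(-2761) = (2084 - 1084)*(1/3233) + (2*(-41)*(1 + 41))*(-1/2761) = 1000*(1/3233) + (2*(-41)*42)*(-1/2761) = 1000/3233 - 3444*(-1/2761) = 1000/3233 + 3444/2761 = 13895452/8926313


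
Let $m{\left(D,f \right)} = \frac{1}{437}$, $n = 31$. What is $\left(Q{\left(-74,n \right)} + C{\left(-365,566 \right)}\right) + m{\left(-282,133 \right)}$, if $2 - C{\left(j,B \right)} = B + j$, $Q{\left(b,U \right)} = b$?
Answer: $- \frac{119300}{437} \approx -273.0$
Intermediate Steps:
$m{\left(D,f \right)} = \frac{1}{437}$
$C{\left(j,B \right)} = 2 - B - j$ ($C{\left(j,B \right)} = 2 - \left(B + j\right) = 2 - B - j$)
$\left(Q{\left(-74,n \right)} + C{\left(-365,566 \right)}\right) + m{\left(-282,133 \right)} = \left(-74 - 199\right) + \frac{1}{437} = -273 + \frac{1}{437} = - \frac{119300}{437}$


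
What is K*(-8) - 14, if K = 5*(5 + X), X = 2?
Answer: -294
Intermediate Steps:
K = 35 (K = 5*(5 + 2) = 5*7 = 35)
K*(-8) - 14 = 35*(-8) - 14 = -280 - 14 = -294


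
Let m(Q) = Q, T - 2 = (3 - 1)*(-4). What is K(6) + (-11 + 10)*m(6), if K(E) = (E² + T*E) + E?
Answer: 0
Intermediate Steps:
T = -6 (T = 2 + (3 - 1)*(-4) = 2 + 2*(-4) = 2 - 8 = -6)
K(E) = E² - 5*E (K(E) = (E² - 6*E) + E = E² - 5*E)
K(6) + (-11 + 10)*m(6) = 6*(-5 + 6) + (-11 + 10)*6 = 6*1 - 1*6 = 6 - 6 = 0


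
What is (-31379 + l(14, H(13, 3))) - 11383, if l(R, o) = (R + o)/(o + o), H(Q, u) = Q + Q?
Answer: -555896/13 ≈ -42761.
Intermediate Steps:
H(Q, u) = 2*Q
l(R, o) = (R + o)/(2*o) (l(R, o) = (R + o)/((2*o)) = (R + o)*(1/(2*o)) = (R + o)/(2*o))
(-31379 + l(14, H(13, 3))) - 11383 = (-31379 + (14 + 2*13)/(2*((2*13)))) - 11383 = (-31379 + (½)*(14 + 26)/26) - 11383 = (-31379 + (½)*(1/26)*40) - 11383 = (-31379 + 10/13) - 11383 = -407917/13 - 11383 = -555896/13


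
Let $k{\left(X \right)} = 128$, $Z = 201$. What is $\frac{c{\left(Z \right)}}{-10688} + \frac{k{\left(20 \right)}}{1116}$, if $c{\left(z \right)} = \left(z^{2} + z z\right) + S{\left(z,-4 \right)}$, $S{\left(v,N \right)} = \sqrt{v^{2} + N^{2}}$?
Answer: $- \frac{11100871}{1490976} - \frac{\sqrt{40417}}{10688} \approx -7.4642$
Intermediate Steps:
$S{\left(v,N \right)} = \sqrt{N^{2} + v^{2}}$
$c{\left(z \right)} = \sqrt{16 + z^{2}} + 2 z^{2}$ ($c{\left(z \right)} = \left(z^{2} + z z\right) + \sqrt{\left(-4\right)^{2} + z^{2}} = \left(z^{2} + z^{2}\right) + \sqrt{16 + z^{2}} = 2 z^{2} + \sqrt{16 + z^{2}} = \sqrt{16 + z^{2}} + 2 z^{2}$)
$\frac{c{\left(Z \right)}}{-10688} + \frac{k{\left(20 \right)}}{1116} = \frac{\sqrt{16 + 201^{2}} + 2 \cdot 201^{2}}{-10688} + \frac{128}{1116} = \left(\sqrt{16 + 40401} + 2 \cdot 40401\right) \left(- \frac{1}{10688}\right) + 128 \cdot \frac{1}{1116} = \left(\sqrt{40417} + 80802\right) \left(- \frac{1}{10688}\right) + \frac{32}{279} = \left(80802 + \sqrt{40417}\right) \left(- \frac{1}{10688}\right) + \frac{32}{279} = \left(- \frac{40401}{5344} - \frac{\sqrt{40417}}{10688}\right) + \frac{32}{279} = - \frac{11100871}{1490976} - \frac{\sqrt{40417}}{10688}$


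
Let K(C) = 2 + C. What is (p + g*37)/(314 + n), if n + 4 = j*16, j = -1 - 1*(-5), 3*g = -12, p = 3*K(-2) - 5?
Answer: -9/22 ≈ -0.40909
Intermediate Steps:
p = -5 (p = 3*(2 - 2) - 5 = 3*0 - 5 = 0 - 5 = -5)
g = -4 (g = (⅓)*(-12) = -4)
j = 4 (j = -1 + 5 = 4)
n = 60 (n = -4 + 4*16 = -4 + 64 = 60)
(p + g*37)/(314 + n) = (-5 - 4*37)/(314 + 60) = (-5 - 148)/374 = -153*1/374 = -9/22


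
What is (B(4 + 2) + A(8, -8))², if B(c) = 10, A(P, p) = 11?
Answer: 441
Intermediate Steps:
(B(4 + 2) + A(8, -8))² = (10 + 11)² = 21² = 441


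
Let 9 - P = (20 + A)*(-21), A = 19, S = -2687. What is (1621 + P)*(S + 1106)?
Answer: -3871869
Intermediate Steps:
P = 828 (P = 9 - (20 + 19)*(-21) = 9 - 39*(-21) = 9 - 1*(-819) = 9 + 819 = 828)
(1621 + P)*(S + 1106) = (1621 + 828)*(-2687 + 1106) = 2449*(-1581) = -3871869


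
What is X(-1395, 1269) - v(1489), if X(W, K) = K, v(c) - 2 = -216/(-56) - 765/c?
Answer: 13171093/10423 ≈ 1263.7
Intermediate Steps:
v(c) = 41/7 - 765/c (v(c) = 2 + (-216/(-56) - 765/c) = 2 + (-216*(-1/56) - 765/c) = 2 + (27/7 - 765/c) = 41/7 - 765/c)
X(-1395, 1269) - v(1489) = 1269 - (41/7 - 765/1489) = 1269 - 1*55694/10423 = 1269 - 55694/10423 = 13171093/10423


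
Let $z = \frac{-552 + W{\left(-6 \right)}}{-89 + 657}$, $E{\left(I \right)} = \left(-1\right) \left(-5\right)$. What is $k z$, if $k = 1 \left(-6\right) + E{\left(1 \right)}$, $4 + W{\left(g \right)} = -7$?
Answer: $\frac{563}{568} \approx 0.9912$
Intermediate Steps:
$E{\left(I \right)} = 5$
$W{\left(g \right)} = -11$ ($W{\left(g \right)} = -4 - 7 = -11$)
$k = -1$ ($k = 1 \left(-6\right) + 5 = -6 + 5 = -1$)
$z = - \frac{563}{568}$ ($z = \frac{-552 - 11}{-89 + 657} = - \frac{563}{568} \approx -0.9912$)
$k z = \left(-1\right) \left(- \frac{563}{568}\right) = \frac{563}{568}$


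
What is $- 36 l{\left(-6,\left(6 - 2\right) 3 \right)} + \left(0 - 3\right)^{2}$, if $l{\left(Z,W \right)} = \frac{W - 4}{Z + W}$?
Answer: $-39$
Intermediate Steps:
$l{\left(Z,W \right)} = \frac{-4 + W}{W + Z}$
$- 36 l{\left(-6,\left(6 - 2\right) 3 \right)} + \left(0 - 3\right)^{2} = - 36 \frac{-4 + \left(6 - 2\right) 3}{\left(6 - 2\right) 3 - 6} + \left(0 - 3\right)^{2} = - 36 \frac{-4 + 4 \cdot 3}{4 \cdot 3 - 6} + \left(-3\right)^{2} = - 36 \frac{-4 + 12}{12 - 6} + 9 = - 36 \cdot \frac{1}{6} \cdot 8 + 9 = \left(-36\right) \frac{4}{3} + 9 = -48 + 9 = -39$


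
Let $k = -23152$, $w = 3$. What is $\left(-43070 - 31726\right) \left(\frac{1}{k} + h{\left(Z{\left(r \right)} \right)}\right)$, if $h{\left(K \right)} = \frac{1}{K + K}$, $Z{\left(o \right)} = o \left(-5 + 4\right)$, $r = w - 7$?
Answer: $- \frac{54096207}{5788} \approx -9346.3$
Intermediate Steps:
$r = -4$ ($r = 3 - 7 = -4$)
$Z{\left(o \right)} = - o$ ($Z{\left(o \right)} = o \left(-1\right) = - o$)
$h{\left(K \right)} = \frac{1}{2 K}$
$\left(-43070 - 31726\right) \left(\frac{1}{k} + h{\left(Z{\left(r \right)} \right)}\right) = \left(-43070 - 31726\right) \left(\frac{1}{-23152} + \frac{1}{2 \left(\left(-1\right) \left(-4\right)\right)}\right) = - 74796 \left(- \frac{1}{23152} + \frac{1}{2 \cdot 4}\right) = - 74796 \left(- \frac{1}{23152} + \frac{1}{2} \cdot \frac{1}{4}\right) = - 74796 \left(- \frac{1}{23152} + \frac{1}{8}\right) = \left(-74796\right) \frac{2893}{23152} = - \frac{54096207}{5788}$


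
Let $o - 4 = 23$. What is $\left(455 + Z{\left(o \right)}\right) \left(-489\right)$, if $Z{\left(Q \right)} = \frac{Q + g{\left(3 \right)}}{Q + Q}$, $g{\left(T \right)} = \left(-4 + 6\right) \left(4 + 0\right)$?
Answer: $- \frac{4010615}{18} \approx -2.2281 \cdot 10^{5}$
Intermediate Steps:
$o = 27$ ($o = 4 + 23 = 27$)
$g{\left(T \right)} = 8$ ($g{\left(T \right)} = 2 \cdot 4 = 8$)
$Z{\left(Q \right)} = \frac{8 + Q}{2 Q}$ ($Z{\left(Q \right)} = \frac{Q + 8}{Q + Q} = \frac{8 + Q}{2 Q}$)
$\left(455 + Z{\left(o \right)}\right) \left(-489\right) = \left(455 + \frac{8 + 27}{2 \cdot 27}\right) \left(-489\right) = \left(455 + \frac{1}{2} \cdot \frac{1}{27} \cdot 35\right) \left(-489\right) = \left(455 + \frac{35}{54}\right) \left(-489\right) = \frac{24605}{54} \left(-489\right) = - \frac{4010615}{18}$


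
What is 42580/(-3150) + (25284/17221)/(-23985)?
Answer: -39083477582/2891319795 ≈ -13.518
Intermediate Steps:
42580/(-3150) + (25284/17221)/(-23985) = 42580*(-1/3150) + (25284*(1/17221))*(-1/23985) = -4258/315 + (25284/17221)*(-1/23985) = -4258/315 - 8428/137681895 = -39083477582/2891319795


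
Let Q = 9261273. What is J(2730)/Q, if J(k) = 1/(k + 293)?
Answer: 1/27996828279 ≈ 3.5718e-11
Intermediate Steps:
J(k) = 1/(293 + k)
J(2730)/Q = 1/((293 + 2730)*9261273) = (1/9261273)/3023 = (1/3023)*(1/9261273) = 1/27996828279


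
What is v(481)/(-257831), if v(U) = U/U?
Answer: -1/257831 ≈ -3.8785e-6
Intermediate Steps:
v(U) = 1
v(481)/(-257831) = 1/(-257831) = 1*(-1/257831) = -1/257831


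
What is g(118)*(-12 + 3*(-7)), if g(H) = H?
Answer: -3894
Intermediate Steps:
g(118)*(-12 + 3*(-7)) = 118*(-12 + 3*(-7)) = 118*(-12 - 21) = 118*(-33) = -3894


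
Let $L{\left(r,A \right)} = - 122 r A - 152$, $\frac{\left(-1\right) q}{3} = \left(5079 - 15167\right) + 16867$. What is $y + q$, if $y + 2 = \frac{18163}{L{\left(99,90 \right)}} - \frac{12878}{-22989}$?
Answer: $- \frac{508318985127803}{24992997108} \approx -20338.0$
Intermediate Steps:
$q = -20337$ ($q = - 3 \left(\left(5079 - 15167\right) + 16867\right) = - 3 \left(-10088 + 16867\right) = \left(-3\right) 6779 = -20337$)
$L{\left(r,A \right)} = -152 - 122 A r$ ($L{\left(r,A \right)} = - 122 A r - 152 = -152 - 122 A r$)
$y = - \frac{36402942407}{24992997108}$ ($y = -2 + \left(\frac{18163}{-152 - 10980 \cdot 99} - \frac{12878}{-22989}\right) = -2 + \left(\frac{18163}{-152 - 1087020} - - \frac{12878}{22989}\right) = -2 + \left(\frac{18163}{-1087172} + \frac{12878}{22989}\right) = -2 + \left(18163 \left(- \frac{1}{1087172}\right) + \frac{12878}{22989}\right) = -2 + \left(- \frac{18163}{1087172} + \frac{12878}{22989}\right) = -2 + \frac{13583051809}{24992997108} = - \frac{36402942407}{24992997108} \approx -1.4565$)
$y + q = - \frac{36402942407}{24992997108} - 20337 = - \frac{508318985127803}{24992997108}$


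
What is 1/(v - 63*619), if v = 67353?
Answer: 1/28356 ≈ 3.5266e-5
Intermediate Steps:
1/(v - 63*619) = 1/(67353 - 63*619) = 1/(67353 - 38997) = 1/28356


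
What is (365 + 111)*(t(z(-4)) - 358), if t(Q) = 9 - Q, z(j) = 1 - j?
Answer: -168504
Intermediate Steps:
(365 + 111)*(t(z(-4)) - 358) = (365 + 111)*((9 - (1 - 1*(-4))) - 358) = 476*((9 - (1 + 4)) - 358) = 476*((9 - 1*5) - 358) = 476*((9 - 5) - 358) = 476*(4 - 358) = 476*(-354) = -168504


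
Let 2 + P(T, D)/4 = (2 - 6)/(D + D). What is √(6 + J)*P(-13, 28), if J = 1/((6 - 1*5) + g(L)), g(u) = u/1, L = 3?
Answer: -145/7 ≈ -20.714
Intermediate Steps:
g(u) = u (g(u) = u*1 = u)
J = ¼ (J = 1/((6 - 1*5) + 3) = 1/((6 - 5) + 3) = 1/(1 + 3) = 1/4 = ¼ ≈ 0.25000)
P(T, D) = -8 - 8/D (P(T, D) = -8 + 4*((2 - 6)/(D + D)) = -8 + 4*(-4*1/(2*D)) = -8 + 4*(-2/D) = -8 - 8/D)
√(6 + J)*P(-13, 28) = √(6 + ¼)*(-8 - 8/28) = √(25/4)*(-8 - 8*1/28) = 5*(-8 - 2/7)/2 = (5/2)*(-58/7) = -145/7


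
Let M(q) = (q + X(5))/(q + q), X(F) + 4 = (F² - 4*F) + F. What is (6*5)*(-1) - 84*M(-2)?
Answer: 54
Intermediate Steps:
X(F) = -4 + F² - 3*F (X(F) = -4 + ((F² - 4*F) + F) = -4 + (F² - 3*F) = -4 + F² - 3*F)
M(q) = (6 + q)/(2*q) (M(q) = (q + (-4 + 5² - 3*5))/(q + q) = (q + (-4 + 25 - 15))/((2*q)) = (q + 6)*(1/(2*q)) = (6 + q)*(1/(2*q)) = (6 + q)/(2*q))
(6*5)*(-1) - 84*M(-2) = (6*5)*(-1) - 42*(6 - 2)/(-2) = 30*(-1) - 42*(-1)*4/2 = -30 - 84*(-1) = -30 + 84 = 54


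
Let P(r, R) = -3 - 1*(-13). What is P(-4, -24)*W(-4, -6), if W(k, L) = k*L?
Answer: 240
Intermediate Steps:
W(k, L) = L*k
P(r, R) = 10 (P(r, R) = -3 + 13 = 10)
P(-4, -24)*W(-4, -6) = 10*(-6*(-4)) = 10*24 = 240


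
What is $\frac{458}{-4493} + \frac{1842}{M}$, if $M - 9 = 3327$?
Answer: $\frac{1124703}{2498108} \approx 0.45022$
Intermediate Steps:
$M = 3336$ ($M = 9 + 3327 = 3336$)
$\frac{458}{-4493} + \frac{1842}{M} = \frac{458}{-4493} + \frac{1842}{3336} = 458 \left(- \frac{1}{4493}\right) + 1842 \cdot \frac{1}{3336} = - \frac{458}{4493} + \frac{307}{556} = \frac{1124703}{2498108}$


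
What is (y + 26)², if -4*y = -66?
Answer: 7225/4 ≈ 1806.3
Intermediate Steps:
y = 33/2 (y = -¼*(-66) = 33/2 ≈ 16.500)
(y + 26)² = (33/2 + 26)² = (85/2)² = 7225/4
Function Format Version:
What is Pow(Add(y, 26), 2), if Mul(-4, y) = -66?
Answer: Rational(7225, 4) ≈ 1806.3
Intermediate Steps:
y = Rational(33, 2) (y = Mul(Rational(-1, 4), -66) = Rational(33, 2) ≈ 16.500)
Pow(Add(y, 26), 2) = Pow(Add(Rational(33, 2), 26), 2) = Pow(Rational(85, 2), 2) = Rational(7225, 4)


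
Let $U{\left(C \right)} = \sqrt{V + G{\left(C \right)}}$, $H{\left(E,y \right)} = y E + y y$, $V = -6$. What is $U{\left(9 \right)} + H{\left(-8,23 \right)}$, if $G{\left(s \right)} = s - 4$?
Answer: $345 + i \approx 345.0 + 1.0 i$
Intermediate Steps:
$G{\left(s \right)} = -4 + s$
$H{\left(E,y \right)} = y^{2} + E y$ ($H{\left(E,y \right)} = E y + y^{2} = y^{2} + E y$)
$U{\left(C \right)} = \sqrt{-10 + C}$ ($U{\left(C \right)} = \sqrt{-6 + \left(-4 + C\right)} = \sqrt{-10 + C}$)
$U{\left(9 \right)} + H{\left(-8,23 \right)} = \sqrt{-10 + 9} + 23 \left(-8 + 23\right) = \sqrt{-1} + 23 \cdot 15 = i + 345 = 345 + i$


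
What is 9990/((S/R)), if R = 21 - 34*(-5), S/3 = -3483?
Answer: -70670/387 ≈ -182.61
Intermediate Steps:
S = -10449 (S = 3*(-3483) = -10449)
R = 191 (R = 21 + 170 = 191)
9990/((S/R)) = 9990/((-10449/191)) = 9990/((-10449*1/191)) = 9990/(-10449/191) = 9990*(-191/10449) = -70670/387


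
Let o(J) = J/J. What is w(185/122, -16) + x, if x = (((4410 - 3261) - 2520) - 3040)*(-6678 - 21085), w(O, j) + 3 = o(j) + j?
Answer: 122462575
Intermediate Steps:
o(J) = 1
w(O, j) = -2 + j (w(O, j) = -3 + (1 + j) = -2 + j)
x = 122462593 (x = ((1149 - 2520) - 3040)*(-27763) = (-1371 - 3040)*(-27763) = -4411*(-27763) = 122462593)
w(185/122, -16) + x = (-2 - 16) + 122462593 = -18 + 122462593 = 122462575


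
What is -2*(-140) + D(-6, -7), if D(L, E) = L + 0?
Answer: 274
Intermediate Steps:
D(L, E) = L
-2*(-140) + D(-6, -7) = -2*(-140) - 6 = 280 - 6 = 274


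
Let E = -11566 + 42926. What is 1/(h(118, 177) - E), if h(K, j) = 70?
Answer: -1/31290 ≈ -3.1959e-5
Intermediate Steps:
E = 31360
1/(h(118, 177) - E) = 1/(70 - 1*31360) = 1/(70 - 31360) = 1/(-31290) = -1/31290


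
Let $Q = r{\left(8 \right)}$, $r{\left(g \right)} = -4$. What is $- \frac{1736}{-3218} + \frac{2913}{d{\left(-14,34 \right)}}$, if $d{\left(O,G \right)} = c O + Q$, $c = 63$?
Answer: $- \frac{3917969}{1425574} \approx -2.7483$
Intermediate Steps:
$Q = -4$
$d{\left(O,G \right)} = -4 + 63 O$ ($d{\left(O,G \right)} = 63 O - 4 = -4 + 63 O$)
$- \frac{1736}{-3218} + \frac{2913}{d{\left(-14,34 \right)}} = - \frac{1736}{-3218} + \frac{2913}{-4 + 63 \left(-14\right)} = \left(-1736\right) \left(- \frac{1}{3218}\right) + \frac{2913}{-4 - 882} = \frac{868}{1609} + \frac{2913}{-886} = \frac{868}{1609} + 2913 \left(- \frac{1}{886}\right) = \frac{868}{1609} - \frac{2913}{886} = - \frac{3917969}{1425574}$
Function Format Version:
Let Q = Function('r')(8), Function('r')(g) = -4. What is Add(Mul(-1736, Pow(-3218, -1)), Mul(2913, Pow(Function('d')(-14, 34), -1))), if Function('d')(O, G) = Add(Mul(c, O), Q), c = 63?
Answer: Rational(-3917969, 1425574) ≈ -2.7483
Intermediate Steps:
Q = -4
Function('d')(O, G) = Add(-4, Mul(63, O)) (Function('d')(O, G) = Add(Mul(63, O), -4) = Add(-4, Mul(63, O)))
Add(Mul(-1736, Pow(-3218, -1)), Mul(2913, Pow(Function('d')(-14, 34), -1))) = Add(Mul(-1736, Pow(-3218, -1)), Mul(2913, Pow(Add(-4, Mul(63, -14)), -1))) = Add(Mul(-1736, Rational(-1, 3218)), Mul(2913, Pow(Add(-4, -882), -1))) = Add(Rational(868, 1609), Mul(2913, Pow(-886, -1))) = Add(Rational(868, 1609), Mul(2913, Rational(-1, 886))) = Add(Rational(868, 1609), Rational(-2913, 886)) = Rational(-3917969, 1425574)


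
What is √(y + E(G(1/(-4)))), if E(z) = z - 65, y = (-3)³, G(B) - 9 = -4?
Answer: I*√87 ≈ 9.3274*I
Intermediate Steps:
G(B) = 5 (G(B) = 9 - 4 = 5)
y = -27
E(z) = -65 + z
√(y + E(G(1/(-4)))) = √(-27 + (-65 + 5)) = √(-27 - 60) = √(-87) = I*√87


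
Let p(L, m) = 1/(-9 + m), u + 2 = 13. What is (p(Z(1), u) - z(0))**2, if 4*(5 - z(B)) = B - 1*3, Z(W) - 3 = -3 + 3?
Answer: 441/16 ≈ 27.563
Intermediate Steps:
u = 11 (u = -2 + 13 = 11)
Z(W) = 3 (Z(W) = 3 + (-3 + 3) = 3 + 0 = 3)
z(B) = 23/4 - B/4 (z(B) = 5 - (B - 1*3)/4 = 5 - (B - 3)/4 = 5 - (-3 + B)/4 = 5 + (3/4 - B/4) = 23/4 - B/4)
(p(Z(1), u) - z(0))**2 = (1/(-9 + 11) - (23/4 - 1/4*0))**2 = (1/2 - (23/4 + 0))**2 = (1/2 - 1*23/4)**2 = (1/2 - 23/4)**2 = (-21/4)**2 = 441/16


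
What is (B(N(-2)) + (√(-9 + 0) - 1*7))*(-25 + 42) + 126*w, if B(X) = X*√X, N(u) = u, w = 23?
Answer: 2779 + 51*I - 34*I*√2 ≈ 2779.0 + 2.9167*I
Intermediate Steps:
B(X) = X^(3/2)
(B(N(-2)) + (√(-9 + 0) - 1*7))*(-25 + 42) + 126*w = ((-2)^(3/2) + (√(-9 + 0) - 1*7))*(-25 + 42) + 126*23 = (-2*I*√2 + (√(-9) - 7))*17 + 2898 = (-2*I*√2 + (3*I - 7))*17 + 2898 = (-2*I*√2 + (-7 + 3*I))*17 + 2898 = (-7 + 3*I - 2*I*√2)*17 + 2898 = (-119 + 51*I - 34*I*√2) + 2898 = 2779 + 51*I - 34*I*√2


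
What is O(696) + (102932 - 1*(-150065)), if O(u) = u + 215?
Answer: 253908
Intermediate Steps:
O(u) = 215 + u
O(696) + (102932 - 1*(-150065)) = (215 + 696) + (102932 - 1*(-150065)) = 911 + (102932 + 150065) = 911 + 252997 = 253908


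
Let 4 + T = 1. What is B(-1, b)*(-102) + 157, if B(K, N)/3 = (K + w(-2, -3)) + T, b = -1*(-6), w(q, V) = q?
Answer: 1993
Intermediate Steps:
T = -3 (T = -4 + 1 = -3)
b = 6
B(K, N) = -15 + 3*K (B(K, N) = 3*((K - 2) - 3) = 3*((-2 + K) - 3) = 3*(-5 + K) = -15 + 3*K)
B(-1, b)*(-102) + 157 = (-15 + 3*(-1))*(-102) + 157 = (-15 - 3)*(-102) + 157 = -18*(-102) + 157 = 1836 + 157 = 1993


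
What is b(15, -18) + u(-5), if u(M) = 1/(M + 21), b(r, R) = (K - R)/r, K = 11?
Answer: 479/240 ≈ 1.9958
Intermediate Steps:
b(r, R) = (11 - R)/r
u(M) = 1/(21 + M)
b(15, -18) + u(-5) = (11 - 1*(-18))/15 + 1/(21 - 5) = (11 + 18)/15 + 1/16 = (1/15)*29 + 1/16 = 29/15 + 1/16 = 479/240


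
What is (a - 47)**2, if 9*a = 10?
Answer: 170569/81 ≈ 2105.8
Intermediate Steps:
a = 10/9 (a = (1/9)*10 = 10/9 ≈ 1.1111)
(a - 47)**2 = (10/9 - 47)**2 = (-413/9)**2 = 170569/81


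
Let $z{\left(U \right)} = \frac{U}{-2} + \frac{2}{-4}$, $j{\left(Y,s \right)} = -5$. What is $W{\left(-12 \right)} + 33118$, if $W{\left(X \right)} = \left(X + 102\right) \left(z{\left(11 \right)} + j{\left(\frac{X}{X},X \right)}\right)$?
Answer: $32128$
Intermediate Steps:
$z{\left(U \right)} = - \frac{1}{2} - \frac{U}{2}$ ($z{\left(U \right)} = U \left(- \frac{1}{2}\right) + 2 \left(- \frac{1}{4}\right) = - \frac{U}{2} - \frac{1}{2} = - \frac{1}{2} - \frac{U}{2}$)
$W{\left(X \right)} = -1122 - 11 X$ ($W{\left(X \right)} = \left(X + 102\right) \left(\left(- \frac{1}{2} - \frac{11}{2}\right) - 5\right) = \left(102 + X\right) \left(\left(- \frac{1}{2} - \frac{11}{2}\right) - 5\right) = \left(102 + X\right) \left(-6 - 5\right) = \left(102 + X\right) \left(-11\right) = -1122 - 11 X$)
$W{\left(-12 \right)} + 33118 = \left(-1122 - -132\right) + 33118 = \left(-1122 + 132\right) + 33118 = -990 + 33118 = 32128$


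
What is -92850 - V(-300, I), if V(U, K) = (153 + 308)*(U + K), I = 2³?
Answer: 41762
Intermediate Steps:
I = 8
V(U, K) = 461*K + 461*U (V(U, K) = 461*(K + U) = 461*K + 461*U)
-92850 - V(-300, I) = -92850 - (461*8 + 461*(-300)) = -92850 - (3688 - 138300) = -92850 - 1*(-134612) = -92850 + 134612 = 41762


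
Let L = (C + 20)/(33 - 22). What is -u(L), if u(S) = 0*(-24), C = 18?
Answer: 0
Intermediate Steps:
L = 38/11 (L = (18 + 20)/(33 - 22) = 38/11 ≈ 3.4545)
u(S) = 0
-u(L) = -1*0 = 0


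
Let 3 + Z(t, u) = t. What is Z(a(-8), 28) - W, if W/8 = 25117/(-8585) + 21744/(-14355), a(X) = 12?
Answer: 24386459/547723 ≈ 44.523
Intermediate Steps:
Z(t, u) = -3 + t
W = -19456952/547723 (W = 8*(25117/(-8585) + 21744/(-14355)) = 8*(25117*(-1/8585) + 21744*(-1/14355)) = 8*(-25117/8585 - 2416/1595) = 8*(-2432119/547723) = -19456952/547723 ≈ -35.523)
Z(a(-8), 28) - W = (-3 + 12) - 1*(-19456952/547723) = 9 + 19456952/547723 = 24386459/547723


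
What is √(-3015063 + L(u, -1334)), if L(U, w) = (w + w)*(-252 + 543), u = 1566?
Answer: I*√3791451 ≈ 1947.2*I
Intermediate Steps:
L(U, w) = 582*w (L(U, w) = (2*w)*291 = 582*w)
√(-3015063 + L(u, -1334)) = √(-3015063 + 582*(-1334)) = √(-3015063 - 776388) = √(-3791451) = I*√3791451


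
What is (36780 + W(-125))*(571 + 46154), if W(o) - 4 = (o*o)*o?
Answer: -89541033225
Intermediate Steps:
W(o) = 4 + o**3 (W(o) = 4 + (o*o)*o = 4 + o**2*o = 4 + o**3)
(36780 + W(-125))*(571 + 46154) = (36780 + (4 + (-125)**3))*(571 + 46154) = (36780 + (4 - 1953125))*46725 = (36780 - 1953121)*46725 = -1916341*46725 = -89541033225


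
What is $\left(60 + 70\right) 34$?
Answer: $4420$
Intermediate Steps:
$\left(60 + 70\right) 34 = 130 \cdot 34 = 4420$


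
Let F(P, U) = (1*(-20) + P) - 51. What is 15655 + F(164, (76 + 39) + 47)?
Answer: 15748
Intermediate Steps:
F(P, U) = -71 + P (F(P, U) = (-20 + P) - 51 = -71 + P)
15655 + F(164, (76 + 39) + 47) = 15655 + (-71 + 164) = 15655 + 93 = 15748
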